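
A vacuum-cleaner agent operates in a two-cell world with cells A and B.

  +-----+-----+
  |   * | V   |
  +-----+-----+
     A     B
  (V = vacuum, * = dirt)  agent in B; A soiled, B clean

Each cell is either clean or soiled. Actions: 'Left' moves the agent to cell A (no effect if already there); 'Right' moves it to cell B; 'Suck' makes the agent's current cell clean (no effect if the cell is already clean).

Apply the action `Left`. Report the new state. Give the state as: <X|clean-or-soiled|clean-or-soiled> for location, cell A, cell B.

start: <B|soiled|clean>
1. Left → <A|soiled|clean>

<A|soiled|clean>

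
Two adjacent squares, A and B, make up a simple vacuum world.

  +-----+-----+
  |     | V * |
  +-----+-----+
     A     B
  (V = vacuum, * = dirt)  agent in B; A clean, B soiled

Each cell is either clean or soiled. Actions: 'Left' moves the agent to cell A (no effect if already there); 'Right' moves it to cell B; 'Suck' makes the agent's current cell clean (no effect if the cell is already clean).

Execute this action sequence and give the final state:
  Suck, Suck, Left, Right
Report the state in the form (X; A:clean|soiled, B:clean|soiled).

1) do Suck; now (B; A:clean, B:clean)
2) do Suck; now (B; A:clean, B:clean)
3) do Left; now (A; A:clean, B:clean)
4) do Right; now (B; A:clean, B:clean)

(B; A:clean, B:clean)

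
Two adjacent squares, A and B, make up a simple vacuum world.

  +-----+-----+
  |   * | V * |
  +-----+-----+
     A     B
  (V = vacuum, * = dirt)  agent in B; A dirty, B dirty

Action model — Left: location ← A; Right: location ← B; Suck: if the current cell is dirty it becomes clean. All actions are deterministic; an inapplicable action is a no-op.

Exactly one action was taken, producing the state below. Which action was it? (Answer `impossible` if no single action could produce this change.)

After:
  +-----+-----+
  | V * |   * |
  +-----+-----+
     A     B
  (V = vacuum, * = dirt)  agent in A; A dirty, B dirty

try  Left: loc=A A=dirty B=dirty  ← match
try Right: loc=B A=dirty B=dirty
try  Suck: loc=B A=dirty B=clean

Left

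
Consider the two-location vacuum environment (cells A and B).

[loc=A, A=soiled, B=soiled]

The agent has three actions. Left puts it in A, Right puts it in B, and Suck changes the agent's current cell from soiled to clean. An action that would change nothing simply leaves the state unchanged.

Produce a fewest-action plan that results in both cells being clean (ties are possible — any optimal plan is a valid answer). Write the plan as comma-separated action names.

[1] after Suck: (A; A:clean, B:soiled)
[2] after Right: (B; A:clean, B:soiled)
[3] after Suck: (B; A:clean, B:clean)
min 3: Suck A + move + Suck B

Suck, Right, Suck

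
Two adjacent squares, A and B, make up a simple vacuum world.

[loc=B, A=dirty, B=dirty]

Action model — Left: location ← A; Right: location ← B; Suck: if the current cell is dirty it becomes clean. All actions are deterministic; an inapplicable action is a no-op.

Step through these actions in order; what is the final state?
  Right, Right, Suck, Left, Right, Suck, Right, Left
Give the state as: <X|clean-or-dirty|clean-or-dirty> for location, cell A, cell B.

1) do Right; now <B|dirty|dirty>
2) do Right; now <B|dirty|dirty>
3) do Suck; now <B|dirty|clean>
4) do Left; now <A|dirty|clean>
5) do Right; now <B|dirty|clean>
6) do Suck; now <B|dirty|clean>
7) do Right; now <B|dirty|clean>
8) do Left; now <A|dirty|clean>

<A|dirty|clean>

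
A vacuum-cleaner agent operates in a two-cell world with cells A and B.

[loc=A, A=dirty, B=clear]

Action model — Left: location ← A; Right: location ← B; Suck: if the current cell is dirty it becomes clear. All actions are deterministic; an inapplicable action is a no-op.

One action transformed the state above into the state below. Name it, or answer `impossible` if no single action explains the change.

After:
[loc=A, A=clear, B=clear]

try  Left: in A — A dirty, B clear
try Right: in B — A dirty, B clear
try  Suck: in A — A clear, B clear  ← match

Suck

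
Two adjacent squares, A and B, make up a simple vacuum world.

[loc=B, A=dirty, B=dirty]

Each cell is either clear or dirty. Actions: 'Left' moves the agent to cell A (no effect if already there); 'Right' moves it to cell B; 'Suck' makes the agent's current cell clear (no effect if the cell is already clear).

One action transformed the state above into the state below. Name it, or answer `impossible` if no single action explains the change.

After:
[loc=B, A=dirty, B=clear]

try  Left: loc=A A=dirty B=dirty
try Right: loc=B A=dirty B=dirty
try  Suck: loc=B A=dirty B=clear  ← match

Suck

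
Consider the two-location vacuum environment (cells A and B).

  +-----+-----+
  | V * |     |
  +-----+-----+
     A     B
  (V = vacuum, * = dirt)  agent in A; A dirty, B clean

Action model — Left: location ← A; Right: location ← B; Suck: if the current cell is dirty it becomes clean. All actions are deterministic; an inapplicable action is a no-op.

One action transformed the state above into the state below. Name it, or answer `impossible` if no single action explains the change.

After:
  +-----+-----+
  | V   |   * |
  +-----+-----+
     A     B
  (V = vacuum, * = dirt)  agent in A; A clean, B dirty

try  Left: loc=A A=dirty B=clean
try Right: loc=B A=dirty B=clean
try  Suck: loc=A A=clean B=clean
no single action produces the after-state

impossible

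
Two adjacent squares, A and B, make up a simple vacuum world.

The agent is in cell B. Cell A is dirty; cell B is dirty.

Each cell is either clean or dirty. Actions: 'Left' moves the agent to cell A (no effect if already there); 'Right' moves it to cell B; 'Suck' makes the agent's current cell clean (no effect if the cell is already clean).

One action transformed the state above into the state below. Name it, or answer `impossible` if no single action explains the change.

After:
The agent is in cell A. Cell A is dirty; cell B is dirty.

Left

try  Left: in A — A dirty, B dirty  ← match
try Right: in B — A dirty, B dirty
try  Suck: in B — A dirty, B clean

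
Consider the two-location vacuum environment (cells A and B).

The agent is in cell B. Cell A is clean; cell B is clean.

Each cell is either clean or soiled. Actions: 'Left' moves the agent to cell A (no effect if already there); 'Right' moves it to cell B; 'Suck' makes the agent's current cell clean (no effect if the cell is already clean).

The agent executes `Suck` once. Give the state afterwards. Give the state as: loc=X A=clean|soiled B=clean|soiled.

loc=B A=clean B=clean

start: loc=B A=clean B=clean
t=1 Suck ⇒ loc=B A=clean B=clean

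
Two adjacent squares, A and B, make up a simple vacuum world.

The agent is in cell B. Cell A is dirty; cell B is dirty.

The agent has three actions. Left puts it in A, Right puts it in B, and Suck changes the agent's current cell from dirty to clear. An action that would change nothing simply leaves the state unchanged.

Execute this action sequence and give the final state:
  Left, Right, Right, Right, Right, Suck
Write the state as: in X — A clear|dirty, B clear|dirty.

step 1/6 (Left): in A — A dirty, B dirty
step 2/6 (Right): in B — A dirty, B dirty
step 3/6 (Right): in B — A dirty, B dirty
step 4/6 (Right): in B — A dirty, B dirty
step 5/6 (Right): in B — A dirty, B dirty
step 6/6 (Suck): in B — A dirty, B clear

in B — A dirty, B clear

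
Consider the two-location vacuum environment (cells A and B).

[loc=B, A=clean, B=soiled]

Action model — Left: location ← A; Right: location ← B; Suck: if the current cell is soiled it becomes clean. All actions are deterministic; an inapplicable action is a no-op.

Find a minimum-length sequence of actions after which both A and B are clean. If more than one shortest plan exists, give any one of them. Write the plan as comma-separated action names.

Suck

[1] after Suck: loc=B A=clean B=clean
min 1: B is soiled, one Suck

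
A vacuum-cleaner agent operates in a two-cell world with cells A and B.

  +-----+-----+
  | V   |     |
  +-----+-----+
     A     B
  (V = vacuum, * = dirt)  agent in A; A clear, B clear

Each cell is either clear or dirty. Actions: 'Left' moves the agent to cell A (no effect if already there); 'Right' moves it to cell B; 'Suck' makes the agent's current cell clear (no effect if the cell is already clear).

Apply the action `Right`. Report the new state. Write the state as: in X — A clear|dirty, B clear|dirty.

in B — A clear, B clear

start: in A — A clear, B clear
1. Right → in B — A clear, B clear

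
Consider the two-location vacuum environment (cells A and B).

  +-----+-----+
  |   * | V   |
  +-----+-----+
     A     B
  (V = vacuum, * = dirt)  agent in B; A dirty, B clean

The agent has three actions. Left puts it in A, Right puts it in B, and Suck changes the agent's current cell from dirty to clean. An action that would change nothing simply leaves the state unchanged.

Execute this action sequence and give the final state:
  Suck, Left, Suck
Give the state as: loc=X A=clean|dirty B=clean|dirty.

loc=A A=clean B=clean

Suck (#1): loc=B A=dirty B=clean
Left (#2): loc=A A=dirty B=clean
Suck (#3): loc=A A=clean B=clean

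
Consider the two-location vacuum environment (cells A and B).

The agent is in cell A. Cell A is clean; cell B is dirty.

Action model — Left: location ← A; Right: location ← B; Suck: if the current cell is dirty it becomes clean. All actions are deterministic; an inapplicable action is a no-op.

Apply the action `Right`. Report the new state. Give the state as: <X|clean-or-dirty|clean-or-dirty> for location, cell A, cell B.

start: <A|clean|dirty>
[1] after Right: <B|clean|dirty>

<B|clean|dirty>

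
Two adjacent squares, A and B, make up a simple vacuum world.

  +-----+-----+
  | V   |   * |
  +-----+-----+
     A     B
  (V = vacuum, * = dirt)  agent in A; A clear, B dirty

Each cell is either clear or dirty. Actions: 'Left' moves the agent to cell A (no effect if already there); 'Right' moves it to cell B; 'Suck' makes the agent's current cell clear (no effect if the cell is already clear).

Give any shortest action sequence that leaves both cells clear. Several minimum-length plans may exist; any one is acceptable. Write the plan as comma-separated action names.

Right, Suck

1. Right → (B; A:clear, B:dirty)
2. Suck → (B; A:clear, B:clear)
min 2: go B then Suck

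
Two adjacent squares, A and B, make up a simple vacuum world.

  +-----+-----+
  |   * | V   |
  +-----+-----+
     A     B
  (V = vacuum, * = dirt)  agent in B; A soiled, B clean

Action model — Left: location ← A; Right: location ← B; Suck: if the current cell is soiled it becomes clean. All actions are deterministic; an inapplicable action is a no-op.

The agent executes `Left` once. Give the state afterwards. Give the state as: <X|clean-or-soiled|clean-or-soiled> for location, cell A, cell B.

start: <B|soiled|clean>
1. Left → <A|soiled|clean>

<A|soiled|clean>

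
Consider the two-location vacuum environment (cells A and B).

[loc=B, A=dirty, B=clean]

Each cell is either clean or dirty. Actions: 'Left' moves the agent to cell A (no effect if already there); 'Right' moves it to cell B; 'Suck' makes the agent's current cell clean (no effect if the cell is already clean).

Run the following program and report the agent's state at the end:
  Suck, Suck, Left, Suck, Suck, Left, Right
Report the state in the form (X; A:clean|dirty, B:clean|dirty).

(B; A:clean, B:clean)

1) do Suck; now (B; A:dirty, B:clean)
2) do Suck; now (B; A:dirty, B:clean)
3) do Left; now (A; A:dirty, B:clean)
4) do Suck; now (A; A:clean, B:clean)
5) do Suck; now (A; A:clean, B:clean)
6) do Left; now (A; A:clean, B:clean)
7) do Right; now (B; A:clean, B:clean)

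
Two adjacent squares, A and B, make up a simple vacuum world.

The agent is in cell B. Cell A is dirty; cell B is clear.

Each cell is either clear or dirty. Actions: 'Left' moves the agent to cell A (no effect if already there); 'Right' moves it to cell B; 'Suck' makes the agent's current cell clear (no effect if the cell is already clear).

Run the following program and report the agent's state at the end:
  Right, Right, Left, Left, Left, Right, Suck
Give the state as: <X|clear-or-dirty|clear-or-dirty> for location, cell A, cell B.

[1] after Right: <B|dirty|clear>
[2] after Right: <B|dirty|clear>
[3] after Left: <A|dirty|clear>
[4] after Left: <A|dirty|clear>
[5] after Left: <A|dirty|clear>
[6] after Right: <B|dirty|clear>
[7] after Suck: <B|dirty|clear>

<B|dirty|clear>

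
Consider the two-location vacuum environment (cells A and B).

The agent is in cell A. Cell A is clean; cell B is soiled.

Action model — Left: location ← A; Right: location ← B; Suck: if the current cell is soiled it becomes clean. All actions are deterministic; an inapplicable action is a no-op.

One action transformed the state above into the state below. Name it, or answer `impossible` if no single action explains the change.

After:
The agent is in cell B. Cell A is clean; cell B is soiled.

Right

try  Left: loc=A A=clean B=soiled
try Right: loc=B A=clean B=soiled  ← match
try  Suck: loc=A A=clean B=soiled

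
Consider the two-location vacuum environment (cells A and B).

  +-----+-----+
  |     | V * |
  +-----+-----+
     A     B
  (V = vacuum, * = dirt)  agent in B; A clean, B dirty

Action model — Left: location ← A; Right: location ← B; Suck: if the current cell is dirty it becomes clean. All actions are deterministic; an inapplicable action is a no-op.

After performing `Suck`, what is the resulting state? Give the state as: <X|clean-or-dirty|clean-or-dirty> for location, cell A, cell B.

<B|clean|clean>

start: <B|clean|dirty>
[1] after Suck: <B|clean|clean>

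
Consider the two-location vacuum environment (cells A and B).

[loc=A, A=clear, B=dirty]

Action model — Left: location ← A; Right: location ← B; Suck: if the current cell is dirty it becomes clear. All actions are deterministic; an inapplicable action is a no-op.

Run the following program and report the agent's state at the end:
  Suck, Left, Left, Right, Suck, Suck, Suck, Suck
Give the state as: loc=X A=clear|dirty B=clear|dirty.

loc=B A=clear B=clear

1. Suck → loc=A A=clear B=dirty
2. Left → loc=A A=clear B=dirty
3. Left → loc=A A=clear B=dirty
4. Right → loc=B A=clear B=dirty
5. Suck → loc=B A=clear B=clear
6. Suck → loc=B A=clear B=clear
7. Suck → loc=B A=clear B=clear
8. Suck → loc=B A=clear B=clear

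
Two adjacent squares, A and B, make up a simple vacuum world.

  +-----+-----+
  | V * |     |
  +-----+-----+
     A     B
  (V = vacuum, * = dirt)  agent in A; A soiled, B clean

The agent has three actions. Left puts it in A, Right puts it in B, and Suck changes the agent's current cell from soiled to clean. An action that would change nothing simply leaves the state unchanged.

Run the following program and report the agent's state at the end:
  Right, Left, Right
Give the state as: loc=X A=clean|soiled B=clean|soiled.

[1] after Right: loc=B A=soiled B=clean
[2] after Left: loc=A A=soiled B=clean
[3] after Right: loc=B A=soiled B=clean

loc=B A=soiled B=clean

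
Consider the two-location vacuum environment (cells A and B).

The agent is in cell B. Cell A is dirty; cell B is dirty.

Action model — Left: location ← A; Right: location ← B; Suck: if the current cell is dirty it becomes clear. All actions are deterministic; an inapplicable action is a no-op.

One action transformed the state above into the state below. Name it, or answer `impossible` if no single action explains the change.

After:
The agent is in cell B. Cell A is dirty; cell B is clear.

try  Left: (A; A:dirty, B:dirty)
try Right: (B; A:dirty, B:dirty)
try  Suck: (B; A:dirty, B:clear)  ← match

Suck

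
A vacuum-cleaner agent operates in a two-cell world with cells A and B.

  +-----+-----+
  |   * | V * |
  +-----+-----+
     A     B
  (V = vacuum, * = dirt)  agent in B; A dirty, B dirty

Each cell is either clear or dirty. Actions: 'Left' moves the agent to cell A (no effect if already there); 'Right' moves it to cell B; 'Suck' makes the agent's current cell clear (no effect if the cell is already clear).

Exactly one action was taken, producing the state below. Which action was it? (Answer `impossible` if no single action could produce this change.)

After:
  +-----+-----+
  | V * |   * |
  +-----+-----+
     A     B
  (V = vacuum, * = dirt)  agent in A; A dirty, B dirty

Left

try  Left: in A — A dirty, B dirty  ← match
try Right: in B — A dirty, B dirty
try  Suck: in B — A dirty, B clear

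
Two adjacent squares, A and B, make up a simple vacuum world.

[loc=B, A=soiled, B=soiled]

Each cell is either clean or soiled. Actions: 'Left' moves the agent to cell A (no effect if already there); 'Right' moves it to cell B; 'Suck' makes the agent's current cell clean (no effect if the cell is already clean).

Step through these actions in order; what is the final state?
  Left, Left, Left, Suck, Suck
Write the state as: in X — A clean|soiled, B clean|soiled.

t=1 Left ⇒ in A — A soiled, B soiled
t=2 Left ⇒ in A — A soiled, B soiled
t=3 Left ⇒ in A — A soiled, B soiled
t=4 Suck ⇒ in A — A clean, B soiled
t=5 Suck ⇒ in A — A clean, B soiled

in A — A clean, B soiled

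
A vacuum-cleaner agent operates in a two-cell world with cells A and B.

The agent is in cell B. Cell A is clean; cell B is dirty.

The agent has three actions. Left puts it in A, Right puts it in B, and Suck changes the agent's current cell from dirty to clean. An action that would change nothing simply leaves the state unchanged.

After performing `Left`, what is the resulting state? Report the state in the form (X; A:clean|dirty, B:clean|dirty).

start: (B; A:clean, B:dirty)
step 1/1 (Left): (A; A:clean, B:dirty)

(A; A:clean, B:dirty)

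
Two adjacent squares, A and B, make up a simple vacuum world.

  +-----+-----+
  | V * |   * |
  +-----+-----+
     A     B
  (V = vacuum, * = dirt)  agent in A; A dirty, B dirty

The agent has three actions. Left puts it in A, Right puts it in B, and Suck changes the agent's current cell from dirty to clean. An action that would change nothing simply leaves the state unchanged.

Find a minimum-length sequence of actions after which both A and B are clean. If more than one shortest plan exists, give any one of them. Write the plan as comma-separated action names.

Suck (#1): loc=A A=clean B=dirty
Right (#2): loc=B A=clean B=dirty
Suck (#3): loc=B A=clean B=clean
min 3: Suck A + move + Suck B

Suck, Right, Suck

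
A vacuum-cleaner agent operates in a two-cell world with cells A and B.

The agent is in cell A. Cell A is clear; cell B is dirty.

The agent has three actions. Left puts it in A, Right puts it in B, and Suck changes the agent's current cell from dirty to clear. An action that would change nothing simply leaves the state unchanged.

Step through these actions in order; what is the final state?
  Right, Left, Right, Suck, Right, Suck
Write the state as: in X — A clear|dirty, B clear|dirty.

[1] after Right: in B — A clear, B dirty
[2] after Left: in A — A clear, B dirty
[3] after Right: in B — A clear, B dirty
[4] after Suck: in B — A clear, B clear
[5] after Right: in B — A clear, B clear
[6] after Suck: in B — A clear, B clear

in B — A clear, B clear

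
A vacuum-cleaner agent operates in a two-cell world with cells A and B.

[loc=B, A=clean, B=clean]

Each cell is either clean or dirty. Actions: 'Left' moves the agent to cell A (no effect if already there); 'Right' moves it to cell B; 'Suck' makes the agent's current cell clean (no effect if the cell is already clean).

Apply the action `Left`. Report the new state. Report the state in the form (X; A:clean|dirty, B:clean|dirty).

start: (B; A:clean, B:clean)
step 1/1 (Left): (A; A:clean, B:clean)

(A; A:clean, B:clean)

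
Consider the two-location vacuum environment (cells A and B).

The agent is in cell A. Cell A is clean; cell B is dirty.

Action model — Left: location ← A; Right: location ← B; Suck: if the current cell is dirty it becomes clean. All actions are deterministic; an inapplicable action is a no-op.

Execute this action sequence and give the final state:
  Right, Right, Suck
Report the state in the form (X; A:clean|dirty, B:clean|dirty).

(B; A:clean, B:clean)

1) do Right; now (B; A:clean, B:dirty)
2) do Right; now (B; A:clean, B:dirty)
3) do Suck; now (B; A:clean, B:clean)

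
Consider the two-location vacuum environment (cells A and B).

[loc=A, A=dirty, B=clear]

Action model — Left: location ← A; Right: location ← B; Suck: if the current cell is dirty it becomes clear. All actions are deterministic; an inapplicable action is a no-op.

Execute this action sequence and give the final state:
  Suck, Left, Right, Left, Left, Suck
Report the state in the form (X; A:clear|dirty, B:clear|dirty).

(A; A:clear, B:clear)

step 1/6 (Suck): (A; A:clear, B:clear)
step 2/6 (Left): (A; A:clear, B:clear)
step 3/6 (Right): (B; A:clear, B:clear)
step 4/6 (Left): (A; A:clear, B:clear)
step 5/6 (Left): (A; A:clear, B:clear)
step 6/6 (Suck): (A; A:clear, B:clear)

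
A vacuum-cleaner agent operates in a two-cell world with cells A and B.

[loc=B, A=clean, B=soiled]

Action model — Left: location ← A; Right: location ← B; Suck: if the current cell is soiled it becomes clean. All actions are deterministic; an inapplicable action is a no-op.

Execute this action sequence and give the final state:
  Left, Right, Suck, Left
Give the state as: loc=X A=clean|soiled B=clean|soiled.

loc=A A=clean B=clean

1) do Left; now loc=A A=clean B=soiled
2) do Right; now loc=B A=clean B=soiled
3) do Suck; now loc=B A=clean B=clean
4) do Left; now loc=A A=clean B=clean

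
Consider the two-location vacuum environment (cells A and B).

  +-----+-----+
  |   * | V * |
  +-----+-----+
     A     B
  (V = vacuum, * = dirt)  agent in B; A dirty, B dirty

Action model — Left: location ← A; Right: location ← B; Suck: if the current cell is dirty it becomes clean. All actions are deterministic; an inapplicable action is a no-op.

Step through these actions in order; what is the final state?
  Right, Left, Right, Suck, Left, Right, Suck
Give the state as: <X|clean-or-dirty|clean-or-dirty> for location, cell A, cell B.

step 1/7 (Right): <B|dirty|dirty>
step 2/7 (Left): <A|dirty|dirty>
step 3/7 (Right): <B|dirty|dirty>
step 4/7 (Suck): <B|dirty|clean>
step 5/7 (Left): <A|dirty|clean>
step 6/7 (Right): <B|dirty|clean>
step 7/7 (Suck): <B|dirty|clean>

<B|dirty|clean>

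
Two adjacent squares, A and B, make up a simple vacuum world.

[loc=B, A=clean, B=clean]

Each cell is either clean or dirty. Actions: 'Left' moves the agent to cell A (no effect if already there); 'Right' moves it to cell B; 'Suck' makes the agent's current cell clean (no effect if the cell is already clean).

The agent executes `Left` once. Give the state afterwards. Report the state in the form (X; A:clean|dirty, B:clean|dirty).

(A; A:clean, B:clean)

start: (B; A:clean, B:clean)
1) do Left; now (A; A:clean, B:clean)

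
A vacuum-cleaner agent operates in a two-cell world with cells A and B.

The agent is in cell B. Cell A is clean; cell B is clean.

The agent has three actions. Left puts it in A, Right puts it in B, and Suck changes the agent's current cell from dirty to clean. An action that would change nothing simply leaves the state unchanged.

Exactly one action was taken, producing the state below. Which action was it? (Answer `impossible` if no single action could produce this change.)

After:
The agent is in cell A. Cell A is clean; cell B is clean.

try  Left: in A — A clean, B clean  ← match
try Right: in B — A clean, B clean
try  Suck: in B — A clean, B clean

Left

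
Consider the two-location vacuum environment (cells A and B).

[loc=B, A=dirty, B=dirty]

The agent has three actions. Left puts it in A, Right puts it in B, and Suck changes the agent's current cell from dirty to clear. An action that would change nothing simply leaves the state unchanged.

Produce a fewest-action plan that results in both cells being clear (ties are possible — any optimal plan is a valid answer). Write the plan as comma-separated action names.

Suck, Left, Suck

Suck (#1): <B|dirty|clear>
Left (#2): <A|dirty|clear>
Suck (#3): <A|clear|clear>
min 3: Suck B + move + Suck A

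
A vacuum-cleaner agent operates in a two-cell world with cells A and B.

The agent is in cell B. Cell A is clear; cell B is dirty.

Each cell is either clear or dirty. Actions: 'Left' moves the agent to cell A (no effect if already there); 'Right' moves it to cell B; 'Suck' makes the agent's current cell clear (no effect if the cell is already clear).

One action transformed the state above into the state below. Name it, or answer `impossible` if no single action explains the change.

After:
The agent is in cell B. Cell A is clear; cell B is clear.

Suck

try  Left: <A|clear|dirty>
try Right: <B|clear|dirty>
try  Suck: <B|clear|clear>  ← match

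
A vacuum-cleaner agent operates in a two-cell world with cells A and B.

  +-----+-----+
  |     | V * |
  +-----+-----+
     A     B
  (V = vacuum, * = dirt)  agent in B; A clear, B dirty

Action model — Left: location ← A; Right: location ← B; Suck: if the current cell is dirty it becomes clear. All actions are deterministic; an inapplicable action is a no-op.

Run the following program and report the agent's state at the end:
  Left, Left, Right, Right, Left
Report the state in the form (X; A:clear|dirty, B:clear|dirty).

(A; A:clear, B:dirty)

t=1 Left ⇒ (A; A:clear, B:dirty)
t=2 Left ⇒ (A; A:clear, B:dirty)
t=3 Right ⇒ (B; A:clear, B:dirty)
t=4 Right ⇒ (B; A:clear, B:dirty)
t=5 Left ⇒ (A; A:clear, B:dirty)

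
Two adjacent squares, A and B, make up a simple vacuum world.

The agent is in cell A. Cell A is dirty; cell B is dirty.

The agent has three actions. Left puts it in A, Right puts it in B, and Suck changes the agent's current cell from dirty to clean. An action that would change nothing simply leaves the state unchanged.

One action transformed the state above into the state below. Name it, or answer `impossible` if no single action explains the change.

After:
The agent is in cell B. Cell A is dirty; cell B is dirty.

try  Left: in A — A dirty, B dirty
try Right: in B — A dirty, B dirty  ← match
try  Suck: in A — A clean, B dirty

Right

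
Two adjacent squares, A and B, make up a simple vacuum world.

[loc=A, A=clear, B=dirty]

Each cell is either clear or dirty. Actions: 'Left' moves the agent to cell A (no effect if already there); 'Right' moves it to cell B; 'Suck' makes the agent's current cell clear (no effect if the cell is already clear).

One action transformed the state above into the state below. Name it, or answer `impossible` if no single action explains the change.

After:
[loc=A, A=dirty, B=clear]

impossible

try  Left: <A|clear|dirty>
try Right: <B|clear|dirty>
try  Suck: <A|clear|dirty>
no single action produces the after-state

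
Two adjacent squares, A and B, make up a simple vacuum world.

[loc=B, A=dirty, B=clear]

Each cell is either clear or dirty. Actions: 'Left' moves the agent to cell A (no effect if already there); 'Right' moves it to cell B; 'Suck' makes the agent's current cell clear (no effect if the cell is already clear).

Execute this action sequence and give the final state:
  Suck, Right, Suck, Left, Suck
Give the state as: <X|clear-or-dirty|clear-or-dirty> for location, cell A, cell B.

<A|clear|clear>

t=1 Suck ⇒ <B|dirty|clear>
t=2 Right ⇒ <B|dirty|clear>
t=3 Suck ⇒ <B|dirty|clear>
t=4 Left ⇒ <A|dirty|clear>
t=5 Suck ⇒ <A|clear|clear>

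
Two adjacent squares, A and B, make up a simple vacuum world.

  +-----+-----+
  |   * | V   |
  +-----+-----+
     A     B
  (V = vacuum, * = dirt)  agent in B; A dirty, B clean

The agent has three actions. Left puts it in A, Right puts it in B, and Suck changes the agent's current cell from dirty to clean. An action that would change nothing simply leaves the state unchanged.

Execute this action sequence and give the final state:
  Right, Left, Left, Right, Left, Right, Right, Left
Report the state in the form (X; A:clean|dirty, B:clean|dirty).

Right (#1): (B; A:dirty, B:clean)
Left (#2): (A; A:dirty, B:clean)
Left (#3): (A; A:dirty, B:clean)
Right (#4): (B; A:dirty, B:clean)
Left (#5): (A; A:dirty, B:clean)
Right (#6): (B; A:dirty, B:clean)
Right (#7): (B; A:dirty, B:clean)
Left (#8): (A; A:dirty, B:clean)

(A; A:dirty, B:clean)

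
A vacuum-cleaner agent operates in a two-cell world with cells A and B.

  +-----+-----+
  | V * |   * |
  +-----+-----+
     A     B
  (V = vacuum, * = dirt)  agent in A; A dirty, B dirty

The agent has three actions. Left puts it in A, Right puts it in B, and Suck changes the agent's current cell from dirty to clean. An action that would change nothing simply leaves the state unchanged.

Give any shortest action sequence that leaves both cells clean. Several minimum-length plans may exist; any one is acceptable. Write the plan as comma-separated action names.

Suck, Right, Suck

[1] after Suck: (A; A:clean, B:dirty)
[2] after Right: (B; A:clean, B:dirty)
[3] after Suck: (B; A:clean, B:clean)
min 3: Suck A + move + Suck B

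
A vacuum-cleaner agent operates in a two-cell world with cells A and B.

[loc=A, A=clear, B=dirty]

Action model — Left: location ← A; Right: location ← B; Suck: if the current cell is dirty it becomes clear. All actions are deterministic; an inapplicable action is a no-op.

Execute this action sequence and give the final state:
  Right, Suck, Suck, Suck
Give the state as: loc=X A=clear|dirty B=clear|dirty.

loc=B A=clear B=clear

[1] after Right: loc=B A=clear B=dirty
[2] after Suck: loc=B A=clear B=clear
[3] after Suck: loc=B A=clear B=clear
[4] after Suck: loc=B A=clear B=clear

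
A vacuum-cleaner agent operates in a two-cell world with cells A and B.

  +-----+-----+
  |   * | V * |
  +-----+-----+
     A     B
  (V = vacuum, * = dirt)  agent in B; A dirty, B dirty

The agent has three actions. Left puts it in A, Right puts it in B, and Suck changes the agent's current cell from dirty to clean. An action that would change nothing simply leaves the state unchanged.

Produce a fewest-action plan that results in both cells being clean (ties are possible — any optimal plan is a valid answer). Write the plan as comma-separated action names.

Suck, Left, Suck

1. Suck → loc=B A=dirty B=clean
2. Left → loc=A A=dirty B=clean
3. Suck → loc=A A=clean B=clean
min 3: Suck B + move + Suck A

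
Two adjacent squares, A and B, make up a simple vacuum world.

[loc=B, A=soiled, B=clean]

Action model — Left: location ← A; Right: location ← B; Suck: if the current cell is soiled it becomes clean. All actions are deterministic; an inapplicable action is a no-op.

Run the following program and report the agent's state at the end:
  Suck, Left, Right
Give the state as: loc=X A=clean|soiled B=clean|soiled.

loc=B A=soiled B=clean

Suck (#1): loc=B A=soiled B=clean
Left (#2): loc=A A=soiled B=clean
Right (#3): loc=B A=soiled B=clean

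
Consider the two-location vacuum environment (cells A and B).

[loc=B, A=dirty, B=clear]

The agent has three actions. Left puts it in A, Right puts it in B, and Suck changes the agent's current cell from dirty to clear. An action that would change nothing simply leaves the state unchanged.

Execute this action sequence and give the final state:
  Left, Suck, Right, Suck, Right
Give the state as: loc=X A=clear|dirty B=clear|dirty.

Left (#1): loc=A A=dirty B=clear
Suck (#2): loc=A A=clear B=clear
Right (#3): loc=B A=clear B=clear
Suck (#4): loc=B A=clear B=clear
Right (#5): loc=B A=clear B=clear

loc=B A=clear B=clear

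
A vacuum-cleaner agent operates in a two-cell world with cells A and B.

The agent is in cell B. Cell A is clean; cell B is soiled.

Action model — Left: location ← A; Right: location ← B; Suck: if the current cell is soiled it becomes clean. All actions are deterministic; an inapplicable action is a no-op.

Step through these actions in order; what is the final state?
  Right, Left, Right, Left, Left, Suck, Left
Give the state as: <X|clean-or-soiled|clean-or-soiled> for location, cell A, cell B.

<A|clean|soiled>

Right (#1): <B|clean|soiled>
Left (#2): <A|clean|soiled>
Right (#3): <B|clean|soiled>
Left (#4): <A|clean|soiled>
Left (#5): <A|clean|soiled>
Suck (#6): <A|clean|soiled>
Left (#7): <A|clean|soiled>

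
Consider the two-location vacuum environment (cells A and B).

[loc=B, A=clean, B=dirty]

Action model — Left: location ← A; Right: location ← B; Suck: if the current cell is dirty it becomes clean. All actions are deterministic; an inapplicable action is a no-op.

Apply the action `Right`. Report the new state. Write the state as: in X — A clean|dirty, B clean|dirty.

start: in B — A clean, B dirty
1. Right → in B — A clean, B dirty

in B — A clean, B dirty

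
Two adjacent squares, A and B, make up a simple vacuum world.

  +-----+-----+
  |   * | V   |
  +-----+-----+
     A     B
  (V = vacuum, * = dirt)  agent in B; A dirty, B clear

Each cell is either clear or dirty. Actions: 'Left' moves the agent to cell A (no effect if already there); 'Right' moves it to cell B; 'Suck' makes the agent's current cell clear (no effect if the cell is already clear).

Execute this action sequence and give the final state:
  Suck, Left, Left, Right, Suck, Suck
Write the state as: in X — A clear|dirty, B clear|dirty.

[1] after Suck: in B — A dirty, B clear
[2] after Left: in A — A dirty, B clear
[3] after Left: in A — A dirty, B clear
[4] after Right: in B — A dirty, B clear
[5] after Suck: in B — A dirty, B clear
[6] after Suck: in B — A dirty, B clear

in B — A dirty, B clear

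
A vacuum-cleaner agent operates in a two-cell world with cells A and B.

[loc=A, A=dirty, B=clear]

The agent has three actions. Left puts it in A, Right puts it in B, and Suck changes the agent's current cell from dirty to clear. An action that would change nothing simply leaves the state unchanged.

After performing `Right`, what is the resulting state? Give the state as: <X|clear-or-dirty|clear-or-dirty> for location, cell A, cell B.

start: <A|dirty|clear>
1. Right → <B|dirty|clear>

<B|dirty|clear>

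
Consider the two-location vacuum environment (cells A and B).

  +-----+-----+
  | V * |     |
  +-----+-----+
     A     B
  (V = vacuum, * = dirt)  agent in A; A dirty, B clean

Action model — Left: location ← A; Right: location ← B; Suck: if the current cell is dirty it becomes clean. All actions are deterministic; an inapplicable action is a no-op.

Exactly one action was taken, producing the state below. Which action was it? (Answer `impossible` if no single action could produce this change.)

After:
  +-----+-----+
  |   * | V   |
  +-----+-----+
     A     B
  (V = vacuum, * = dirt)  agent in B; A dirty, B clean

Right

try  Left: <A|dirty|clean>
try Right: <B|dirty|clean>  ← match
try  Suck: <A|clean|clean>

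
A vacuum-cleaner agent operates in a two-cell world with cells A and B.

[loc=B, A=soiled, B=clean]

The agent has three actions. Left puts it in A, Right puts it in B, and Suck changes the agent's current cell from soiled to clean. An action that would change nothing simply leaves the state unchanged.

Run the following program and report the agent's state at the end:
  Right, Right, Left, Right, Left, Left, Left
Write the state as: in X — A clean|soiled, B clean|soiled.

[1] after Right: in B — A soiled, B clean
[2] after Right: in B — A soiled, B clean
[3] after Left: in A — A soiled, B clean
[4] after Right: in B — A soiled, B clean
[5] after Left: in A — A soiled, B clean
[6] after Left: in A — A soiled, B clean
[7] after Left: in A — A soiled, B clean

in A — A soiled, B clean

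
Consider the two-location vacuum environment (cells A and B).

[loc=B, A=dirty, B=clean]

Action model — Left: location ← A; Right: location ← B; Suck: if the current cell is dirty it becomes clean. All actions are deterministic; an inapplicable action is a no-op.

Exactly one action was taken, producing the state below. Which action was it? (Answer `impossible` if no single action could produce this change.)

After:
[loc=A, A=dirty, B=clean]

Left

try  Left: loc=A A=dirty B=clean  ← match
try Right: loc=B A=dirty B=clean
try  Suck: loc=B A=dirty B=clean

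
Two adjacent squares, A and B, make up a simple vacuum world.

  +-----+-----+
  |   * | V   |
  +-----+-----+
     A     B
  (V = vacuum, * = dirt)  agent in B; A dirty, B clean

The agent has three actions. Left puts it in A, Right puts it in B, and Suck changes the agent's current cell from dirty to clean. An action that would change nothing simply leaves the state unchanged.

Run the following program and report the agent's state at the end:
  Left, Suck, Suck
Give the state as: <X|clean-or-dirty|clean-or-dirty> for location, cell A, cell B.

Left (#1): <A|dirty|clean>
Suck (#2): <A|clean|clean>
Suck (#3): <A|clean|clean>

<A|clean|clean>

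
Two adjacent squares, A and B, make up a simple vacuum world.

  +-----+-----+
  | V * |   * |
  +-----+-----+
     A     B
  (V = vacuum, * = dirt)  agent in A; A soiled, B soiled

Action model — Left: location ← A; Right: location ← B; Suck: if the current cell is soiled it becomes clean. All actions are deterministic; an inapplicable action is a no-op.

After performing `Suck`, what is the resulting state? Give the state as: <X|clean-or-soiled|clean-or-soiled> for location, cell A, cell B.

start: <A|soiled|soiled>
1) do Suck; now <A|clean|soiled>

<A|clean|soiled>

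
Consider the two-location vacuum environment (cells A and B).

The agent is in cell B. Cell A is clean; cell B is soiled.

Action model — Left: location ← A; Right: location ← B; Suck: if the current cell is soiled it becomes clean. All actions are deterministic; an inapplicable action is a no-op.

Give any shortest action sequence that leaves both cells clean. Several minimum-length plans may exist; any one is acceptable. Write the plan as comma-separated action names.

1. Suck → (B; A:clean, B:clean)
min 1: B is soiled, one Suck

Suck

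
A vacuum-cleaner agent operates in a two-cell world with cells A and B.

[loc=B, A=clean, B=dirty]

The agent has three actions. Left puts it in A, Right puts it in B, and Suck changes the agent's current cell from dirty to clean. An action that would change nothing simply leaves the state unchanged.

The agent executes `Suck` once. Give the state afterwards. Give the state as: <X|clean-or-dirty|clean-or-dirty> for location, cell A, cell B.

start: <B|clean|dirty>
t=1 Suck ⇒ <B|clean|clean>

<B|clean|clean>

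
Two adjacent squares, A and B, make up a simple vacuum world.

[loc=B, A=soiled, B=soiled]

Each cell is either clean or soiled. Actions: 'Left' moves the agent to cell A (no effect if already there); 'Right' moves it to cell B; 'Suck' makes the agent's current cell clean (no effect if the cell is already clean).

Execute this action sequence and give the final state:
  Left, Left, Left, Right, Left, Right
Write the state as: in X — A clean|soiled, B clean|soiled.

in B — A soiled, B soiled

Left (#1): in A — A soiled, B soiled
Left (#2): in A — A soiled, B soiled
Left (#3): in A — A soiled, B soiled
Right (#4): in B — A soiled, B soiled
Left (#5): in A — A soiled, B soiled
Right (#6): in B — A soiled, B soiled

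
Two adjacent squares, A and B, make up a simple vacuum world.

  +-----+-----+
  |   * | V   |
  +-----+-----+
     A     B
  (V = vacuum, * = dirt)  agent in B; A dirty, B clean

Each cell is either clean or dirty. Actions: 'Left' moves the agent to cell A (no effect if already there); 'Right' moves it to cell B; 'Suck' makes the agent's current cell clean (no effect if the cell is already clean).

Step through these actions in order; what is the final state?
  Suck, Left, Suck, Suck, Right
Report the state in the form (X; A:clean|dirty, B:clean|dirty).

(B; A:clean, B:clean)

step 1/5 (Suck): (B; A:dirty, B:clean)
step 2/5 (Left): (A; A:dirty, B:clean)
step 3/5 (Suck): (A; A:clean, B:clean)
step 4/5 (Suck): (A; A:clean, B:clean)
step 5/5 (Right): (B; A:clean, B:clean)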